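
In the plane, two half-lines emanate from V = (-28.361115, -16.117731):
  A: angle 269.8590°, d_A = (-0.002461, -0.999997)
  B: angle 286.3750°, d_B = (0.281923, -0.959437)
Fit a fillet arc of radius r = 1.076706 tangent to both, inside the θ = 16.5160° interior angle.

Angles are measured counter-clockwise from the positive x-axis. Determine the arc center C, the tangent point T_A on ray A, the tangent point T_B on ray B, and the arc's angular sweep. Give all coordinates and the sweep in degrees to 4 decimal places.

center=(-27.3027,-23.5390) T_A=(-28.3794,-23.5363) T_B=(-26.2696,-23.2354) sweep=163.4840

bisector direction at 278.1170° = (0.141195,-0.989982)
center distance |VC| = r/sin(θ/2) = 1.076706/sin(8.2580°) = 7.496345
C = V + |VC|·bis = (-27.3027,-23.5390)
T_A = V + ((C−V)·d_A)·d_A = V + 7.4186·d_A = (-28.3794,-23.5363)
T_B = V + ((C−V)·d_B)·d_B = V + 7.4186·d_B = (-26.2696,-23.2354)
sweep = 180° − θ = 163.4840°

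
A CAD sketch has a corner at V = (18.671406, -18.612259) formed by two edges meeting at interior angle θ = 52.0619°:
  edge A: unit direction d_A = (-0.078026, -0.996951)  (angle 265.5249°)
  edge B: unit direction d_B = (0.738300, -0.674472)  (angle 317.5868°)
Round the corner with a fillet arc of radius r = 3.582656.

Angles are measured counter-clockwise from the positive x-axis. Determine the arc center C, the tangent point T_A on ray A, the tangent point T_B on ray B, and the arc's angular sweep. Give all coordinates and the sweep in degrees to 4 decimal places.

bisector direction at 291.5559° = (0.367408,-0.930060)
center distance |VC| = r/sin(θ/2) = 3.582656/sin(26.0310°) = 8.163614
C = V + |VC|·bis = (21.6708,-26.2049)
T_A = V + ((C−V)·d_A)·d_A = V + 7.3355·d_A = (18.0990,-25.9254)
T_B = V + ((C−V)·d_B)·d_B = V + 7.3355·d_B = (24.0872,-23.5598)
sweep = 180° − θ = 127.9381°

center=(21.6708,-26.2049) T_A=(18.0990,-25.9254) T_B=(24.0872,-23.5598) sweep=127.9381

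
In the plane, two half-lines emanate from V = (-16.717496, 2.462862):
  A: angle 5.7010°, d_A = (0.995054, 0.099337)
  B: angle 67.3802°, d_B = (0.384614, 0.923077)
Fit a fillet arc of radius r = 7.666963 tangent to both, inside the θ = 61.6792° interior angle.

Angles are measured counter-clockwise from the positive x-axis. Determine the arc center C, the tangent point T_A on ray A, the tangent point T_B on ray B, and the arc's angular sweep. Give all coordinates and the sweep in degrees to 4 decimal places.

bisector direction at 36.5406° = (0.803435,0.595392)
center distance |VC| = r/sin(θ/2) = 7.666963/sin(30.8396°) = 14.955947
C = V + |VC|·bis = (-4.7014,11.3675)
T_A = V + ((C−V)·d_A)·d_A = V + 12.8413·d_A = (-3.9397,3.7385)
T_B = V + ((C−V)·d_B)·d_B = V + 12.8413·d_B = (-11.7786,14.3163)
sweep = 180° − θ = 118.3208°

center=(-4.7014,11.3675) T_A=(-3.9397,3.7385) T_B=(-11.7786,14.3163) sweep=118.3208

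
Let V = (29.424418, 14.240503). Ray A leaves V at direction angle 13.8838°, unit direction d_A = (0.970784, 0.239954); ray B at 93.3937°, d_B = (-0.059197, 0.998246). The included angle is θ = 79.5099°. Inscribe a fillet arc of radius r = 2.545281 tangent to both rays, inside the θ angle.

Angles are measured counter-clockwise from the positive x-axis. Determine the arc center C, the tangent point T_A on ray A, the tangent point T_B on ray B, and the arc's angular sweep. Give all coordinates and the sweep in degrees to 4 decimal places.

center=(31.7841,17.4456) T_A=(32.3949,14.9747) T_B=(29.2433,17.2950) sweep=100.4901

bisector direction at 53.6388° = (0.592874,0.805295)
center distance |VC| = r/sin(θ/2) = 2.545281/sin(39.7550°) = 3.980077
C = V + |VC|·bis = (31.7841,17.4456)
T_A = V + ((C−V)·d_A)·d_A = V + 3.0598·d_A = (32.3949,14.9747)
T_B = V + ((C−V)·d_B)·d_B = V + 3.0598·d_B = (29.2433,17.2950)
sweep = 180° − θ = 100.4901°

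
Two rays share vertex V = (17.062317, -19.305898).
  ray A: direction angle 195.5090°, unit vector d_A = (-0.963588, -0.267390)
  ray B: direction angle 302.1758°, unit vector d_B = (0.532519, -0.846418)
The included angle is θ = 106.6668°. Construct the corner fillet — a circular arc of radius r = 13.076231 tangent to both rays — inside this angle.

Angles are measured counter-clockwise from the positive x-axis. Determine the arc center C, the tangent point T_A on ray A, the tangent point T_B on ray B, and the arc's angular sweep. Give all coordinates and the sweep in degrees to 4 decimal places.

bisector direction at 248.8424° = (-0.360935,-0.932591)
center distance |VC| = r/sin(θ/2) = 13.076231/sin(53.3334°) = 16.302009
C = V + |VC|·bis = (11.1784,-34.5090)
T_A = V + ((C−V)·d_A)·d_A = V + 9.7349·d_A = (7.6819,-21.9089)
T_B = V + ((C−V)·d_B)·d_B = V + 9.7349·d_B = (22.2463,-27.5457)
sweep = 180° − θ = 73.3332°

center=(11.1784,-34.5090) T_A=(7.6819,-21.9089) T_B=(22.2463,-27.5457) sweep=73.3332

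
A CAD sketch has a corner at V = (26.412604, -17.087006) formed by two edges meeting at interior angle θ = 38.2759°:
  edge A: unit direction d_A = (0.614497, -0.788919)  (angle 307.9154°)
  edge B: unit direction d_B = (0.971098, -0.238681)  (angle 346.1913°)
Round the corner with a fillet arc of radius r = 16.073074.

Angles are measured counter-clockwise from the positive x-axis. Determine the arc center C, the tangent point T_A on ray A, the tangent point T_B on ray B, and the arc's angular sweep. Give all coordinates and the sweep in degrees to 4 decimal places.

center=(67.5546,-43.7505) T_A=(54.8743,-53.6274) T_B=(71.3910,-28.1420) sweep=141.7241

bisector direction at 327.0533° = (0.839177,-0.543858)
center distance |VC| = r/sin(θ/2) = 16.073074/sin(19.1380°) = 49.026634
C = V + |VC|·bis = (67.5546,-43.7505)
T_A = V + ((C−V)·d_A)·d_A = V + 46.3170·d_A = (54.8743,-53.6274)
T_B = V + ((C−V)·d_B)·d_B = V + 46.3170·d_B = (71.3910,-28.1420)
sweep = 180° − θ = 141.7241°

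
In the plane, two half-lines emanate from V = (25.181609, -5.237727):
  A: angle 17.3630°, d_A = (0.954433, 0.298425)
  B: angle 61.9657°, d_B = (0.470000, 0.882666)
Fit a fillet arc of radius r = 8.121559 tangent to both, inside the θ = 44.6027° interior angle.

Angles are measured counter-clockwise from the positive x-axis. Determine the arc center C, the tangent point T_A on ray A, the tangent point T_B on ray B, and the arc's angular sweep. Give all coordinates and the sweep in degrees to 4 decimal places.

center=(41.6567,8.4229) T_A=(44.0804,0.6714) T_B=(34.4881,12.2400) sweep=135.3973

bisector direction at 39.6643° = (0.769797,0.638289)
center distance |VC| = r/sin(θ/2) = 8.121559/sin(22.3013°) = 21.401925
C = V + |VC|·bis = (41.6567,8.4229)
T_A = V + ((C−V)·d_A)·d_A = V + 19.8011·d_A = (44.0804,0.6714)
T_B = V + ((C−V)·d_B)·d_B = V + 19.8011·d_B = (34.4881,12.2400)
sweep = 180° − θ = 135.3973°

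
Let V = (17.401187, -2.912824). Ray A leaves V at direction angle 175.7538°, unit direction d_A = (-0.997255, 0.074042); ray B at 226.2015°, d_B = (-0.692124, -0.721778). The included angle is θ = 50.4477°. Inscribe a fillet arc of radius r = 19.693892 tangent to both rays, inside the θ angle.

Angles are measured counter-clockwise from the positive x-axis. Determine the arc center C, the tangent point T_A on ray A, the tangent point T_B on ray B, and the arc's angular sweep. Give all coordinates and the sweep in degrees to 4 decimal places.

center=(-25.7487,-19.4572) T_A=(-24.2905,0.1826) T_B=(-11.5341,-33.0878) sweep=129.5523

bisector direction at 200.9777° = (-0.933720,-0.358004)
center distance |VC| = r/sin(θ/2) = 19.693892/sin(25.2238°) = 46.212881
C = V + |VC|·bis = (-25.7487,-19.4572)
T_A = V + ((C−V)·d_A)·d_A = V + 41.8065·d_A = (-24.2905,0.1826)
T_B = V + ((C−V)·d_B)·d_B = V + 41.8065·d_B = (-11.5341,-33.0878)
sweep = 180° − θ = 129.5523°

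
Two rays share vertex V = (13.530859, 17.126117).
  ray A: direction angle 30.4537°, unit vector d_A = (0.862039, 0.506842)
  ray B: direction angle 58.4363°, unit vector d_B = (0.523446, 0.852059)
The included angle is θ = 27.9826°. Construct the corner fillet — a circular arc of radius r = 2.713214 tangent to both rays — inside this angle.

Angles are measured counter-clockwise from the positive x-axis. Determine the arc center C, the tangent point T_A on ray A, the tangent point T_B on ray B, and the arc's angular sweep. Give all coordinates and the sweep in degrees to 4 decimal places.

bisector direction at 44.4450° = (0.713923,0.700224)
center distance |VC| = r/sin(θ/2) = 2.713214/sin(13.9913°) = 11.222082
C = V + |VC|·bis = (21.5426,24.9841)
T_A = V + ((C−V)·d_A)·d_A = V + 10.8892·d_A = (22.9177,22.6452)
T_B = V + ((C−V)·d_B)·d_B = V + 10.8892·d_B = (19.2307,26.4043)
sweep = 180° − θ = 152.0174°

center=(21.5426,24.9841) T_A=(22.9177,22.6452) T_B=(19.2307,26.4043) sweep=152.0174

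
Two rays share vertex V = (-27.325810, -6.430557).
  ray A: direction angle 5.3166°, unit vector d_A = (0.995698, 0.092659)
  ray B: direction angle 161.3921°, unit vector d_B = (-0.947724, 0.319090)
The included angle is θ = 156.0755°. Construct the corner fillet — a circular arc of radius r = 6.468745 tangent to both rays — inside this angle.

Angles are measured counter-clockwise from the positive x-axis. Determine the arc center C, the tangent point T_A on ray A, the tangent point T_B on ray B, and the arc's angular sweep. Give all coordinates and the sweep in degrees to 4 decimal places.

center=(-26.5606,0.1373) T_A=(-25.9612,-6.3036) T_B=(-28.6247,-5.9932) sweep=23.9245

bisector direction at 83.3544° = (0.115729,0.993281)
center distance |VC| = r/sin(θ/2) = 6.468745/sin(78.0378°) = 6.612336
C = V + |VC|·bis = (-26.5606,0.1373)
T_A = V + ((C−V)·d_A)·d_A = V + 1.3705·d_A = (-25.9612,-6.3036)
T_B = V + ((C−V)·d_B)·d_B = V + 1.3705·d_B = (-28.6247,-5.9932)
sweep = 180° − θ = 23.9245°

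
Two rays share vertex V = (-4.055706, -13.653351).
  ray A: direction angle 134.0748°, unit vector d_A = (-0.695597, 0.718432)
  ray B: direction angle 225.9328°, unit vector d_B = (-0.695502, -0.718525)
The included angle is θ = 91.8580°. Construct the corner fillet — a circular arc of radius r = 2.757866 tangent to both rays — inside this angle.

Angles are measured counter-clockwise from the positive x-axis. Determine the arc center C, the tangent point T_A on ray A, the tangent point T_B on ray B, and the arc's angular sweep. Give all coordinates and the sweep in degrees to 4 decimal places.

center=(-7.8942,-13.6536) T_A=(-5.9128,-11.7352) T_B=(-5.9126,-15.5717) sweep=88.1420

bisector direction at 180.0038° = (-1.000000,-0.000066)
center distance |VC| = r/sin(θ/2) = 2.757866/sin(45.9290°) = 3.838481
C = V + |VC|·bis = (-7.8942,-13.6536)
T_A = V + ((C−V)·d_A)·d_A = V + 2.6699·d_A = (-5.9128,-11.7352)
T_B = V + ((C−V)·d_B)·d_B = V + 2.6699·d_B = (-5.9126,-15.5717)
sweep = 180° − θ = 88.1420°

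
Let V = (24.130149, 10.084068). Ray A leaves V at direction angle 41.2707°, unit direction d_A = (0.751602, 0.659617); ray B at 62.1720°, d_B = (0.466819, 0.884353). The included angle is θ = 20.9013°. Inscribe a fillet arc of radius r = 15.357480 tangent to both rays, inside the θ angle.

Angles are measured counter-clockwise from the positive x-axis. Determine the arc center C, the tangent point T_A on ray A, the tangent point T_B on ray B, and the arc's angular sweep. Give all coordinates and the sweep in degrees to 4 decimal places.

bisector direction at 51.7213° = (0.619487,0.785007)
center distance |VC| = r/sin(θ/2) = 15.357480/sin(10.4506°) = 84.666199
C = V + |VC|·bis = (76.5797,76.5476)
T_A = V + ((C−V)·d_A)·d_A = V + 83.2617·d_A = (86.7098,65.0049)
T_B = V + ((C−V)·d_B)·d_B = V + 83.2617·d_B = (62.9983,83.7168)
sweep = 180° − θ = 159.0987°

center=(76.5797,76.5476) T_A=(86.7098,65.0049) T_B=(62.9983,83.7168) sweep=159.0987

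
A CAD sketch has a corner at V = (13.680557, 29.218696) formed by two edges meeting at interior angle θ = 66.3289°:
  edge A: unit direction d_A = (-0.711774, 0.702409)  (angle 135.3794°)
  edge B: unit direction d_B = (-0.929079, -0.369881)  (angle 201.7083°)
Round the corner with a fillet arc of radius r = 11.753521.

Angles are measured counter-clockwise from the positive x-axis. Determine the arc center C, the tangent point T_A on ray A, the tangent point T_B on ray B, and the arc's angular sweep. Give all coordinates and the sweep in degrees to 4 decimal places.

bisector direction at 168.5439° = (-0.980077,0.198618)
center distance |VC| = r/sin(θ/2) = 11.753521/sin(33.1645°) = 21.485516
C = V + |VC|·bis = (-7.3769,33.4861)
T_A = V + ((C−V)·d_A)·d_A = V + 17.9856·d_A = (0.8789,41.8519)
T_B = V + ((C−V)·d_B)·d_B = V + 17.9856·d_B = (-3.0295,22.5662)
sweep = 180° − θ = 113.6711°

center=(-7.3769,33.4861) T_A=(0.8789,41.8519) T_B=(-3.0295,22.5662) sweep=113.6711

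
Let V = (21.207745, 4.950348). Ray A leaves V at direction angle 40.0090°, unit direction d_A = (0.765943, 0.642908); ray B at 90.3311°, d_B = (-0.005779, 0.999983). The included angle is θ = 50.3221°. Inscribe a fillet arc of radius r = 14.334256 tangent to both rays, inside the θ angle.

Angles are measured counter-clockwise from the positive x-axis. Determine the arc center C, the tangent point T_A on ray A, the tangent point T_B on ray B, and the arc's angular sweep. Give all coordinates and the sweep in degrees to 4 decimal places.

bisector direction at 65.1701° = (0.419927,0.907558)
center distance |VC| = r/sin(θ/2) = 14.334256/sin(25.1610°) = 33.714644
C = V + |VC|·bis = (35.3654,35.5483)
T_A = V + ((C−V)·d_A)·d_A = V + 30.5157·d_A = (44.5810,24.5691)
T_B = V + ((C−V)·d_B)·d_B = V + 30.5157·d_B = (21.0314,35.4655)
sweep = 180° − θ = 129.6779°

center=(35.3654,35.5483) T_A=(44.5810,24.5691) T_B=(21.0314,35.4655) sweep=129.6779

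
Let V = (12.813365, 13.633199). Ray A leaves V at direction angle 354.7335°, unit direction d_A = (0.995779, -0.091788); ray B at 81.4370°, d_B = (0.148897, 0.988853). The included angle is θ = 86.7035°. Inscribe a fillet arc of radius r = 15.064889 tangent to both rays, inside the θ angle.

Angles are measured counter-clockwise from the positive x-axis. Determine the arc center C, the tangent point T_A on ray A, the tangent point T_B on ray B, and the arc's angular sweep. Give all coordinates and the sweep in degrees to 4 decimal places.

bisector direction at 38.0853° = (0.787094,0.616833)
center distance |VC| = r/sin(θ/2) = 15.064889/sin(43.3518°) = 21.945271
C = V + |VC|·bis = (30.0864,27.1698)
T_A = V + ((C−V)·d_A)·d_A = V + 15.9576·d_A = (28.7036,12.1685)
T_B = V + ((C−V)·d_B)·d_B = V + 15.9576·d_B = (15.1894,29.4129)
sweep = 180° − θ = 93.2965°

center=(30.0864,27.1698) T_A=(28.7036,12.1685) T_B=(15.1894,29.4129) sweep=93.2965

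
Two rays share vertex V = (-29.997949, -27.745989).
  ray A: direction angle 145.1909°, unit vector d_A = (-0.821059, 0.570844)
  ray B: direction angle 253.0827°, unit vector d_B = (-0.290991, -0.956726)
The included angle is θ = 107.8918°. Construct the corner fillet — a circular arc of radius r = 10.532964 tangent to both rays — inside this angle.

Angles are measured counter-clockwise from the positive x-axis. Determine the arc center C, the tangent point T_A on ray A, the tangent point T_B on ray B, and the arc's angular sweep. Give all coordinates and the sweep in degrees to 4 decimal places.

center=(-42.3064,-32.0170) T_A=(-36.2937,-23.3688) T_B=(-32.2292,-35.0820) sweep=72.1082

bisector direction at 199.1368° = (-0.944739,-0.327825)
center distance |VC| = r/sin(θ/2) = 10.532964/sin(53.9459°) = 13.028403
C = V + |VC|·bis = (-42.3064,-32.0170)
T_A = V + ((C−V)·d_A)·d_A = V + 7.6679·d_A = (-36.2937,-23.3688)
T_B = V + ((C−V)·d_B)·d_B = V + 7.6679·d_B = (-32.2292,-35.0820)
sweep = 180° − θ = 72.1082°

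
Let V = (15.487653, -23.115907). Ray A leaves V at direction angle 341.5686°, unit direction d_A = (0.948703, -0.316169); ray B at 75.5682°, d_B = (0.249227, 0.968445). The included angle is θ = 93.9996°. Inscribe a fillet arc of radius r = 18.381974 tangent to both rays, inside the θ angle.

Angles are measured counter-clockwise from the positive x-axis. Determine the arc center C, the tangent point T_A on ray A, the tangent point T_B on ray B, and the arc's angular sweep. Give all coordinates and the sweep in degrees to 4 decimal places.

center=(37.5617,-11.0965) T_A=(31.7499,-28.5355) T_B=(19.7598,-6.5152) sweep=86.0004

bisector direction at 28.5684° = (0.878247,0.478208)
center distance |VC| = r/sin(θ/2) = 18.381974/sin(46.9998°) = 25.134260
C = V + |VC|·bis = (37.5617,-11.0965)
T_A = V + ((C−V)·d_A)·d_A = V + 17.1416·d_A = (31.7499,-28.5355)
T_B = V + ((C−V)·d_B)·d_B = V + 17.1416·d_B = (19.7598,-6.5152)
sweep = 180° − θ = 86.0004°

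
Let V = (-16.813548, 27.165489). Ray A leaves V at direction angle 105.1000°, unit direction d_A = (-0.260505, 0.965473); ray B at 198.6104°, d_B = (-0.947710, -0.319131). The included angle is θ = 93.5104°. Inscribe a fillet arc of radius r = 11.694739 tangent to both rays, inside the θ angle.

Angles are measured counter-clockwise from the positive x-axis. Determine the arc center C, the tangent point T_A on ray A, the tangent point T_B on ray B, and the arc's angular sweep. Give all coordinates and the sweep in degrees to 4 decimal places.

bisector direction at 151.8552° = (-0.881758,0.471701)
center distance |VC| = r/sin(θ/2) = 11.694739/sin(46.7552°) = 16.054650
C = V + |VC|·bis = (-30.9699,34.7385)
T_A = V + ((C−V)·d_A)·d_A = V + 10.9993·d_A = (-19.6789,37.7850)
T_B = V + ((C−V)·d_B)·d_B = V + 10.9993·d_B = (-27.2377,23.6553)
sweep = 180° − θ = 86.4896°

center=(-30.9699,34.7385) T_A=(-19.6789,37.7850) T_B=(-27.2377,23.6553) sweep=86.4896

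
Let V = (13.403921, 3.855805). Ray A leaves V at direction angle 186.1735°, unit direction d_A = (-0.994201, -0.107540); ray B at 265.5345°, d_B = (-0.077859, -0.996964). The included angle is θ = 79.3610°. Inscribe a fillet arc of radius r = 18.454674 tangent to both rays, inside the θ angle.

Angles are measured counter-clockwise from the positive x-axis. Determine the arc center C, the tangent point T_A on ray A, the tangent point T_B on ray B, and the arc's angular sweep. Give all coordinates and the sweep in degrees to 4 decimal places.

center=(-6.7266,-16.8840) T_A=(-8.7112,1.4637) T_B=(11.6720,-18.3208) sweep=100.6390

bisector direction at 225.8540° = (-0.696489,-0.717567)
center distance |VC| = r/sin(θ/2) = 18.454674/sin(39.6805°) = 28.902902
C = V + |VC|·bis = (-6.7266,-16.8840)
T_A = V + ((C−V)·d_A)·d_A = V + 22.2442·d_A = (-8.7112,1.4637)
T_B = V + ((C−V)·d_B)·d_B = V + 22.2442·d_B = (11.6720,-18.3208)
sweep = 180° − θ = 100.6390°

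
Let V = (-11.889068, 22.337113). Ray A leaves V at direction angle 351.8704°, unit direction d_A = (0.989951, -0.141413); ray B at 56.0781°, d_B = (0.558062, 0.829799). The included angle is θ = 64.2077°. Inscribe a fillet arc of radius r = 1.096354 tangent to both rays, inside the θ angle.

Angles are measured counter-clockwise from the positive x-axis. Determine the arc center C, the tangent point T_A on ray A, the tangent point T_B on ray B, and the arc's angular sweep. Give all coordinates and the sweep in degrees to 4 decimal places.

center=(-10.0041,23.1753) T_A=(-10.1592,22.0900) T_B=(-10.9139,23.7872) sweep=115.7923

bisector direction at 23.9742° = (0.913728,0.406326)
center distance |VC| = r/sin(θ/2) = 1.096354/sin(32.1039°) = 2.062927
C = V + |VC|·bis = (-10.0041,23.1753)
T_A = V + ((C−V)·d_A)·d_A = V + 1.7475·d_A = (-10.1592,22.0900)
T_B = V + ((C−V)·d_B)·d_B = V + 1.7475·d_B = (-10.9139,23.7872)
sweep = 180° − θ = 115.7923°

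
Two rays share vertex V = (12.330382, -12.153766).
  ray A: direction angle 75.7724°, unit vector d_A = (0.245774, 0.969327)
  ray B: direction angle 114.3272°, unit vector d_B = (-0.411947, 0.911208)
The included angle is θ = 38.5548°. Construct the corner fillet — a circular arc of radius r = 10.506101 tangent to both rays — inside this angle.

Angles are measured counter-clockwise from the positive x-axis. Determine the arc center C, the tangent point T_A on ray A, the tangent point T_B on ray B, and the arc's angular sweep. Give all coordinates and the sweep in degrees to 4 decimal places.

bisector direction at 95.0498° = (-0.088022,0.996119)
center distance |VC| = r/sin(θ/2) = 10.506101/sin(19.2774°) = 31.822967
C = V + |VC|·bis = (9.5293,19.5457)
T_A = V + ((C−V)·d_A)·d_A = V + 30.0387·d_A = (19.7131,16.9636)
T_B = V + ((C−V)·d_B)·d_B = V + 30.0387·d_B = (-0.0440,15.2177)
sweep = 180° − θ = 141.4452°

center=(9.5293,19.5457) T_A=(19.7131,16.9636) T_B=(-0.0440,15.2177) sweep=141.4452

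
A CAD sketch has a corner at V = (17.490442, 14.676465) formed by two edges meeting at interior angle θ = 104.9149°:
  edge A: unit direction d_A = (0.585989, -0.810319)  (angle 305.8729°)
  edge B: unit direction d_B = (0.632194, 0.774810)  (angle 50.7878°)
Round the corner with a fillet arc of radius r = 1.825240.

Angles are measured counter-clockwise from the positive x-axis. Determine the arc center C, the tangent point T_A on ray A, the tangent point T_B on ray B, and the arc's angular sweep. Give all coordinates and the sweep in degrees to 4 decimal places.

bisector direction at 358.3304° = (0.999575,-0.029137)
center distance |VC| = r/sin(θ/2) = 1.825240/sin(52.4575°) = 2.301977
C = V + |VC|·bis = (19.7914,14.6094)
T_A = V + ((C−V)·d_A)·d_A = V + 1.4027·d_A = (18.3124,13.5398)
T_B = V + ((C−V)·d_B)·d_B = V + 1.4027·d_B = (18.3772,15.7633)
sweep = 180° − θ = 75.0851°

center=(19.7914,14.6094) T_A=(18.3124,13.5398) T_B=(18.3772,15.7633) sweep=75.0851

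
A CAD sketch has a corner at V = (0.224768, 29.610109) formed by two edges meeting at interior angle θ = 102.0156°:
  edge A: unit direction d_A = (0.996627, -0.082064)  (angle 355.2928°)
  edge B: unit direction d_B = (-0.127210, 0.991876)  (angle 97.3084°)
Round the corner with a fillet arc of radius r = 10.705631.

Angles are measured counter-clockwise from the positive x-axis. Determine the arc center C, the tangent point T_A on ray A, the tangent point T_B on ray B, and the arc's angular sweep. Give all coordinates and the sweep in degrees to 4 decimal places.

bisector direction at 46.3006° = (0.690875,0.722974)
center distance |VC| = r/sin(θ/2) = 10.705631/sin(51.0078°) = 13.774055
C = V + |VC|·bis = (9.7409,39.5684)
T_A = V + ((C−V)·d_A)·d_A = V + 8.6668·d_A = (8.8624,28.8989)
T_B = V + ((C−V)·d_B)·d_B = V + 8.6668·d_B = (-0.8777,38.2065)
sweep = 180° − θ = 77.9844°

center=(9.7409,39.5684) T_A=(8.8624,28.8989) T_B=(-0.8777,38.2065) sweep=77.9844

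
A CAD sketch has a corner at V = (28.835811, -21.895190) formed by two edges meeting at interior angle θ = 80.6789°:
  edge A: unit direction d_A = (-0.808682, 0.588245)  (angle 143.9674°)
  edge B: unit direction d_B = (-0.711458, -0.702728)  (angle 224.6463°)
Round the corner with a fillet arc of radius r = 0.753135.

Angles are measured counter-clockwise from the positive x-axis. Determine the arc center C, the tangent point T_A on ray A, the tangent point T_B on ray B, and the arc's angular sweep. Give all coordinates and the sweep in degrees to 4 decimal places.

center=(27.6756,-21.9826) T_A=(28.1186,-21.3735) T_B=(28.2049,-22.5184) sweep=99.3211

bisector direction at 184.3068° = (-0.997176,-0.075098)
center distance |VC| = r/sin(θ/2) = 0.753135/sin(40.3394°) = 1.163476
C = V + |VC|·bis = (27.6756,-21.9826)
T_A = V + ((C−V)·d_A)·d_A = V + 0.8868·d_A = (28.1186,-21.3735)
T_B = V + ((C−V)·d_B)·d_B = V + 0.8868·d_B = (28.2049,-22.5184)
sweep = 180° − θ = 99.3211°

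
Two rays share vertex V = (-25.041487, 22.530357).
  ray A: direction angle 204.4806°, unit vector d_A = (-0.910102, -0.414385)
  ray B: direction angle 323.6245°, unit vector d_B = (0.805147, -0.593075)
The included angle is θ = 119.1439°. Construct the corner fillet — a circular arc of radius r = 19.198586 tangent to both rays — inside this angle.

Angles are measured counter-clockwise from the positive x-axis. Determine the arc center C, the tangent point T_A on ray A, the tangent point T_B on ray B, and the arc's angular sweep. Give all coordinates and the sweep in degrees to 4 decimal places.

bisector direction at 264.0525° = (-0.103616,-0.994617)
center distance |VC| = r/sin(θ/2) = 19.198586/sin(59.5720°) = 22.265275
C = V + |VC|·bis = (-27.3485,0.3849)
T_A = V + ((C−V)·d_A)·d_A = V + 11.2764·d_A = (-35.3041,17.8576)
T_B = V + ((C−V)·d_B)·d_B = V + 11.2764·d_B = (-15.9623,15.8426)
sweep = 180° − θ = 60.8561°

center=(-27.3485,0.3849) T_A=(-35.3041,17.8576) T_B=(-15.9623,15.8426) sweep=60.8561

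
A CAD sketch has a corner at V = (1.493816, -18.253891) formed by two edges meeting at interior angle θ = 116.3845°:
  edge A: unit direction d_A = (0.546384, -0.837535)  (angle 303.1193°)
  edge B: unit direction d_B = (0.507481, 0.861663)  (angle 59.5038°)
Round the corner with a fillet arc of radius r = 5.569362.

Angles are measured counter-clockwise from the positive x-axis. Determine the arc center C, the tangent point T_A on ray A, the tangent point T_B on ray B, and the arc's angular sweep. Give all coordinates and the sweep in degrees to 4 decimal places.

bisector direction at 1.3116° = (0.999738,0.022889)
center distance |VC| = r/sin(θ/2) = 5.569362/sin(58.1923°) = 6.553568
C = V + |VC|·bis = (8.0457,-18.1039)
T_A = V + ((C−V)·d_A)·d_A = V + 3.4542·d_A = (3.3811,-21.1469)
T_B = V + ((C−V)·d_B)·d_B = V + 3.4542·d_B = (3.2468,-15.2775)
sweep = 180° − θ = 63.6155°

center=(8.0457,-18.1039) T_A=(3.3811,-21.1469) T_B=(3.2468,-15.2775) sweep=63.6155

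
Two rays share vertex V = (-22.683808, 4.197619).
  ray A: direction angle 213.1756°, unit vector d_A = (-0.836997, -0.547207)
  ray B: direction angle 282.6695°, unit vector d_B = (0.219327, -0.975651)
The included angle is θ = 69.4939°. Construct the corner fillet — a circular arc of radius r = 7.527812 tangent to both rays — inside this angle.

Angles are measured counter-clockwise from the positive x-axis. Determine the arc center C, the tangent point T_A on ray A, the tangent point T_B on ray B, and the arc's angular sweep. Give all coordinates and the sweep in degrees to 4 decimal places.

bisector direction at 247.9226° = (-0.375860,-0.926677)
center distance |VC| = r/sin(θ/2) = 7.527812/sin(34.7469°) = 13.207776
C = V + |VC|·bis = (-27.6481,-8.0417)
T_A = V + ((C−V)·d_A)·d_A = V + 10.8525·d_A = (-31.7673,-1.7410)
T_B = V + ((C−V)·d_B)·d_B = V + 10.8525·d_B = (-20.3036,-6.3907)
sweep = 180° − θ = 110.5061°

center=(-27.6481,-8.0417) T_A=(-31.7673,-1.7410) T_B=(-20.3036,-6.3907) sweep=110.5061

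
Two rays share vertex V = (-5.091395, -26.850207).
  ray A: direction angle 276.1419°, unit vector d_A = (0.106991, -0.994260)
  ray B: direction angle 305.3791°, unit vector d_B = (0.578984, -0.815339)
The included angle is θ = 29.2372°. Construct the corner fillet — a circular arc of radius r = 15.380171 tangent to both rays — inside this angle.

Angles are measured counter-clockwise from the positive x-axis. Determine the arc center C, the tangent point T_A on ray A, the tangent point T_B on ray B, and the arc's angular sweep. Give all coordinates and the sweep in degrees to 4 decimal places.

bisector direction at 290.7605° = (0.354462,-0.935070)
center distance |VC| = r/sin(θ/2) = 15.380171/sin(14.6186°) = 60.939687
C = V + |VC|·bis = (16.5094,-83.8331)
T_A = V + ((C−V)·d_A)·d_A = V + 58.9669·d_A = (1.2175,-85.4786)
T_B = V + ((C−V)·d_B)·d_B = V + 58.9669·d_B = (29.0495,-74.9282)
sweep = 180° − θ = 150.7628°

center=(16.5094,-83.8331) T_A=(1.2175,-85.4786) T_B=(29.0495,-74.9282) sweep=150.7628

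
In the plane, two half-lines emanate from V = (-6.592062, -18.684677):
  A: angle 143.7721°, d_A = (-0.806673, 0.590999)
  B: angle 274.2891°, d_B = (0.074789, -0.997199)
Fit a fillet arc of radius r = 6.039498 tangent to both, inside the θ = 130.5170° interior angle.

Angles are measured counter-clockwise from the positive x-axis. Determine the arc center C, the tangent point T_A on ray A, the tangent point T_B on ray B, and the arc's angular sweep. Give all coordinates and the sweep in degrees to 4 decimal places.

center=(-12.4065,-21.9117) T_A=(-8.8372,-17.0398) T_B=(-6.3839,-21.4600) sweep=49.4830

bisector direction at 209.0306° = (-0.874361,-0.485277)
center distance |VC| = r/sin(θ/2) = 6.039498/sin(65.2585°) = 6.649926
C = V + |VC|·bis = (-12.4065,-21.9117)
T_A = V + ((C−V)·d_A)·d_A = V + 2.7832·d_A = (-8.8372,-17.0398)
T_B = V + ((C−V)·d_B)·d_B = V + 2.7832·d_B = (-6.3839,-21.4600)
sweep = 180° − θ = 49.4830°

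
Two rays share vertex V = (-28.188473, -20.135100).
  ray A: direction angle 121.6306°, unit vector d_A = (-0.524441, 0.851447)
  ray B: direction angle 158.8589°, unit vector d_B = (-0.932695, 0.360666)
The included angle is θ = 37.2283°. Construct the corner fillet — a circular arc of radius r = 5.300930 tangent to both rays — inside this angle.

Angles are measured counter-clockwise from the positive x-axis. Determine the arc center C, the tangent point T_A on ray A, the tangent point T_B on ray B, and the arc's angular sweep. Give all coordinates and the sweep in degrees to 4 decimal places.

bisector direction at 140.2447° = (-0.768783,0.639509)
center distance |VC| = r/sin(θ/2) = 5.300930/sin(18.6141°) = 16.607269
C = V + |VC|·bis = (-40.9559,-9.5146)
T_A = V + ((C−V)·d_A)·d_A = V + 15.7385·d_A = (-36.4424,-6.7346)
T_B = V + ((C−V)·d_B)·d_B = V + 15.7385·d_B = (-42.8677,-14.4587)
sweep = 180° − θ = 142.7717°

center=(-40.9559,-9.5146) T_A=(-36.4424,-6.7346) T_B=(-42.8677,-14.4587) sweep=142.7717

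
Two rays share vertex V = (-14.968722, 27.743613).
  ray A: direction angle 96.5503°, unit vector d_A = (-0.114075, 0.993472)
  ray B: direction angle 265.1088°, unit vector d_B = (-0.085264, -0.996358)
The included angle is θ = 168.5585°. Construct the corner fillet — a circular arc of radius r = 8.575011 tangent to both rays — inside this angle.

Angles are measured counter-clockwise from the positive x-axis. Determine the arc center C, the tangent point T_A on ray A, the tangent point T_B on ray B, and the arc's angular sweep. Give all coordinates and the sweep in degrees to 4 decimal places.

center=(-23.5858,27.6188) T_A=(-15.0667,28.5970) T_B=(-15.0420,26.8877) sweep=11.4415

bisector direction at 180.8296° = (-0.999895,-0.014478)
center distance |VC| = r/sin(θ/2) = 8.575011/sin(84.2793°) = 8.617932
C = V + |VC|·bis = (-23.5858,27.6188)
T_A = V + ((C−V)·d_A)·d_A = V + 0.8590·d_A = (-15.0667,28.5970)
T_B = V + ((C−V)·d_B)·d_B = V + 0.8590·d_B = (-15.0420,26.8877)
sweep = 180° − θ = 11.4415°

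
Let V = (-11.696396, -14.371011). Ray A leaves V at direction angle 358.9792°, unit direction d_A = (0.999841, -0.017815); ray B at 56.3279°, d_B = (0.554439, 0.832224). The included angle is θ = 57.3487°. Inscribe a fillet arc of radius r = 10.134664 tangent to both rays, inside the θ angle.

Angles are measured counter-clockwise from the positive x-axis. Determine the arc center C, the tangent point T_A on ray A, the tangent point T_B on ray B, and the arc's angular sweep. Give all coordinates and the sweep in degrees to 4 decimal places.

bisector direction at 27.6535° = (0.885770,0.464124)
center distance |VC| = r/sin(θ/2) = 10.134664/sin(28.6744°) = 21.121330
C = V + |VC|·bis = (7.0122,-4.5681)
T_A = V + ((C−V)·d_A)·d_A = V + 18.5310·d_A = (6.8317,-14.7011)
T_B = V + ((C−V)·d_B)·d_B = V + 18.5310·d_B = (-1.4221,1.0510)
sweep = 180° − θ = 122.6513°

center=(7.0122,-4.5681) T_A=(6.8317,-14.7011) T_B=(-1.4221,1.0510) sweep=122.6513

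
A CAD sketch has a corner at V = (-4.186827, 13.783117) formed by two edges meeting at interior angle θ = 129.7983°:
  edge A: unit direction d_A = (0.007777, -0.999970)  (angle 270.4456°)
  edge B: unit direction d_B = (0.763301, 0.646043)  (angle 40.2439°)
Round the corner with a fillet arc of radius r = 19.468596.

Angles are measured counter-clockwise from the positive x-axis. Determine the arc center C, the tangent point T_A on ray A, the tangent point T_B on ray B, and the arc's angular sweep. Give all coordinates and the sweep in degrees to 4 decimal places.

bisector direction at 335.3448° = (0.908834,-0.417157)
center distance |VC| = r/sin(θ/2) = 19.468596/sin(64.8992°) = 21.498898
C = V + |VC|·bis = (15.3521,4.8147)
T_A = V + ((C−V)·d_A)·d_A = V + 9.1201·d_A = (-4.1159,4.6633)
T_B = V + ((C−V)·d_B)·d_B = V + 9.1201·d_B = (2.7746,19.6751)
sweep = 180° − θ = 50.2017°

center=(15.3521,4.8147) T_A=(-4.1159,4.6633) T_B=(2.7746,19.6751) sweep=50.2017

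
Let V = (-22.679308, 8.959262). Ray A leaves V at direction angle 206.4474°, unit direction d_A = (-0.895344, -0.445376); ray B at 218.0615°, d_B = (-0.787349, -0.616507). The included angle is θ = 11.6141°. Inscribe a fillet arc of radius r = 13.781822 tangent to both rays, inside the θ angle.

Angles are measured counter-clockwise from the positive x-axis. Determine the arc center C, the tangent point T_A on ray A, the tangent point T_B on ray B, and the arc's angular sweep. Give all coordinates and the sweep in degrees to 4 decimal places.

bisector direction at 212.2544° = (-0.845686,-0.533680)
center distance |VC| = r/sin(θ/2) = 13.781822/sin(5.8071°) = 136.212665
C = V + |VC|·bis = (-137.8725,-63.7347)
T_A = V + ((C−V)·d_A)·d_A = V + 135.5137·d_A = (-144.0106,-51.3953)
T_B = V + ((C−V)·d_B)·d_B = V + 135.5137·d_B = (-129.3759,-74.5859)
sweep = 180° − θ = 168.3859°

center=(-137.8725,-63.7347) T_A=(-144.0106,-51.3953) T_B=(-129.3759,-74.5859) sweep=168.3859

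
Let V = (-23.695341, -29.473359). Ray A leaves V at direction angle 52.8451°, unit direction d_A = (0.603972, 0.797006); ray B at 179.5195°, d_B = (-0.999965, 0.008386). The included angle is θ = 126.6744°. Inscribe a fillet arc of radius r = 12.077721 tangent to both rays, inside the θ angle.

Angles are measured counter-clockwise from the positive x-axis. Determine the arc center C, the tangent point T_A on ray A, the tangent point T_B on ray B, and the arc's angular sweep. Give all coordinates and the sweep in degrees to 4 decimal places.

bisector direction at 116.1823° = (-0.441229,0.897395)
center distance |VC| = r/sin(θ/2) = 12.077721/sin(63.3372°) = 13.514851
C = V + |VC|·bis = (-29.6585,-17.3452)
T_A = V + ((C−V)·d_A)·d_A = V + 6.0646·d_A = (-20.0325,-24.6398)
T_B = V + ((C−V)·d_B)·d_B = V + 6.0646·d_B = (-29.7598,-29.4225)
sweep = 180° − θ = 53.3256°

center=(-29.6585,-17.3452) T_A=(-20.0325,-24.6398) T_B=(-29.7598,-29.4225) sweep=53.3256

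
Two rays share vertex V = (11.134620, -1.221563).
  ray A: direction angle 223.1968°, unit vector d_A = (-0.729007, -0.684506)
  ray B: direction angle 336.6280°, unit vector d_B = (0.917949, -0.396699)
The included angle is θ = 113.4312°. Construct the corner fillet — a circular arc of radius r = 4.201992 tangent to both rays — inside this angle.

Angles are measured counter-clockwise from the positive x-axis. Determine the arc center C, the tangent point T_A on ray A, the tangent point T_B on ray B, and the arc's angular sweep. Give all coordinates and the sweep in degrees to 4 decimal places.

bisector direction at 279.9124° = (0.172142,-0.985072)
center distance |VC| = r/sin(θ/2) = 4.201992/sin(56.7156°) = 5.026566
C = V + |VC|·bis = (11.9999,-6.1731)
T_A = V + ((C−V)·d_A)·d_A = V + 2.7586·d_A = (9.1236,-3.1098)
T_B = V + ((C−V)·d_B)·d_B = V + 2.7586·d_B = (13.6668,-2.3159)
sweep = 180° − θ = 66.5688°

center=(11.9999,-6.1731) T_A=(9.1236,-3.1098) T_B=(13.6668,-2.3159) sweep=66.5688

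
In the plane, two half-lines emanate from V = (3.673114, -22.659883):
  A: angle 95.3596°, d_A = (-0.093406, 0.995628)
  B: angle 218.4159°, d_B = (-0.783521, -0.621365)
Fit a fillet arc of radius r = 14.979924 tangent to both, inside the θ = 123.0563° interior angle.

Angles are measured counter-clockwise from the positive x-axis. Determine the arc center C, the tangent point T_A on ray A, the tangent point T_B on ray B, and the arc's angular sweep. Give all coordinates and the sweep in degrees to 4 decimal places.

center=(-12.0001,-15.9707) T_A=(2.9143,-14.5715) T_B=(-2.6921,-27.7078) sweep=56.9437

bisector direction at 156.8878° = (-0.919738,0.392534)
center distance |VC| = r/sin(θ/2) = 14.979924/sin(61.5281°) = 17.041010
C = V + |VC|·bis = (-12.0001,-15.9707)
T_A = V + ((C−V)·d_A)·d_A = V + 8.1239·d_A = (2.9143,-14.5715)
T_B = V + ((C−V)·d_B)·d_B = V + 8.1239·d_B = (-2.6921,-27.7078)
sweep = 180° − θ = 56.9437°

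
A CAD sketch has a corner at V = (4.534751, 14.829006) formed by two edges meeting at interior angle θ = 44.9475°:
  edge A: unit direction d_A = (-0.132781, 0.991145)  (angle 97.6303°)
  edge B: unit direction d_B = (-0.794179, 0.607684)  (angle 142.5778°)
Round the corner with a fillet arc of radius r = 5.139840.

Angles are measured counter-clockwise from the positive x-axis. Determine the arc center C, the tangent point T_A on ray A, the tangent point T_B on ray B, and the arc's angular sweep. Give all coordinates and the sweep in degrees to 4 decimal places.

bisector direction at 120.1041° = (-0.501572,0.865116)
center distance |VC| = r/sin(θ/2) = 5.139840/sin(22.4737°) = 13.445923
C = V + |VC|·bis = (-2.2093,26.4613)
T_A = V + ((C−V)·d_A)·d_A = V + 12.4248·d_A = (2.8850,27.1438)
T_B = V + ((C−V)·d_B)·d_B = V + 12.4248·d_B = (-5.3327,22.3793)
sweep = 180° − θ = 135.0525°

center=(-2.2093,26.4613) T_A=(2.8850,27.1438) T_B=(-5.3327,22.3793) sweep=135.0525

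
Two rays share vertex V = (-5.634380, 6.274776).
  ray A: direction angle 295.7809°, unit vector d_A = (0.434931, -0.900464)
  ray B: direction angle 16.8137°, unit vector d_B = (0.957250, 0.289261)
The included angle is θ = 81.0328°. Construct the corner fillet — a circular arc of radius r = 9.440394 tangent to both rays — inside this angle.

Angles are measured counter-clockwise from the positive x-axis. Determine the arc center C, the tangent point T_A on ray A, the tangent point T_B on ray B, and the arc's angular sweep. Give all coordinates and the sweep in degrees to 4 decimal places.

bisector direction at 336.2973° = (0.915644,-0.401991)
center distance |VC| = r/sin(θ/2) = 9.440394/sin(40.5164°) = 14.531157
C = V + |VC|·bis = (7.6710,0.4334)
T_A = V + ((C−V)·d_A)·d_A = V + 11.0469·d_A = (-0.8298,-3.6725)
T_B = V + ((C−V)·d_B)·d_B = V + 11.0469·d_B = (4.9402,9.4702)
sweep = 180° − θ = 98.9672°

center=(7.6710,0.4334) T_A=(-0.8298,-3.6725) T_B=(4.9402,9.4702) sweep=98.9672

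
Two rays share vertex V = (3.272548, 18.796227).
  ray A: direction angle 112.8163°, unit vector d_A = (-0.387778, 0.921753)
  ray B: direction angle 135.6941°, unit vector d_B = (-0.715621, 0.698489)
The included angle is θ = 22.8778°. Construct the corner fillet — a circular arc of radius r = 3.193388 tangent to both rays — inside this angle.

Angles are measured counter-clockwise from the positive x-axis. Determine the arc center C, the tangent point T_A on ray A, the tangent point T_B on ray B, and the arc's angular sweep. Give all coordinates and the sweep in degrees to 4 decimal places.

bisector direction at 124.2552° = (-0.562880,0.826539)
center distance |VC| = r/sin(θ/2) = 3.193388/sin(11.4389°) = 16.101968
C = V + |VC|·bis = (-5.7909,32.1051)
T_A = V + ((C−V)·d_A)·d_A = V + 15.7821·d_A = (-2.8474,33.3435)
T_B = V + ((C−V)·d_B)·d_B = V + 15.7821·d_B = (-8.0215,29.8199)
sweep = 180° − θ = 157.1222°

center=(-5.7909,32.1051) T_A=(-2.8474,33.3435) T_B=(-8.0215,29.8199) sweep=157.1222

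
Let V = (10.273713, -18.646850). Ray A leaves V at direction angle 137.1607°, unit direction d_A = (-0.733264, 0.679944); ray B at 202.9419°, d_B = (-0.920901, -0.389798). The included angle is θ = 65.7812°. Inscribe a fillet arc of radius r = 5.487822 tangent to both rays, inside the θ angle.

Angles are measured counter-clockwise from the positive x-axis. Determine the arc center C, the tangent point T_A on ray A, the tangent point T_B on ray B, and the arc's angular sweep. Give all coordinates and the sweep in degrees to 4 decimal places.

center=(0.3199,-16.9009) T_A=(4.0513,-12.8769) T_B=(2.4590,-21.9546) sweep=114.2188

bisector direction at 170.0513° = (-0.984963,0.172766)
center distance |VC| = r/sin(θ/2) = 5.487822/sin(32.8906°) = 10.105803
C = V + |VC|·bis = (0.3199,-16.9009)
T_A = V + ((C−V)·d_A)·d_A = V + 8.4859·d_A = (4.0513,-12.8769)
T_B = V + ((C−V)·d_B)·d_B = V + 8.4859·d_B = (2.4590,-21.9546)
sweep = 180° − θ = 114.2188°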